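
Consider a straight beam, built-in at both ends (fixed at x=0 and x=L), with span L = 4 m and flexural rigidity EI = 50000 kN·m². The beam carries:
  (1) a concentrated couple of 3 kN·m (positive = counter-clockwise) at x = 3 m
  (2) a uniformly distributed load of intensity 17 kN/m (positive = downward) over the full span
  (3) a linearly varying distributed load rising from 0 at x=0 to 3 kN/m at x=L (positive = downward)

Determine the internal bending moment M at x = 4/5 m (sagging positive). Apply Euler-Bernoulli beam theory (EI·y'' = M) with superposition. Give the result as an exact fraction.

Load 1 — applied couple M₀=3 kN·m at a=3 m (b=L-a=1):
  M_1 = R_Ax - M_A  [x≤a] with R_A=27/32, M_A=15/16 = (27/32)·(4/5) - (15/16) = -21/80 kN·m
Load 2 — uniform load w=17 kN/m over full span:
  M_2 = wLx/2 - wL²/12 - wx²/2 = 17·4·(4/5)/2 - 17·4²/12 - 17·(4/5)²/2 = -68/75 kN·m
Load 3 — triangular load w₀=3 kN/m (0→w₀ over full span):
  M_3 = 3w₀Lx/20 - w₀L²/30 - w₀x³/(6L) = 3·3·4·(4/5)/20 - 3·4²/30 - 3·(4/5)³/(6·4) = -28/125 kN·m
Superposition: M = Σ M_i = -8359/6000 kN·m ≈ -1.393167 kN·m

M(4/5) = -8359/6000 kN·m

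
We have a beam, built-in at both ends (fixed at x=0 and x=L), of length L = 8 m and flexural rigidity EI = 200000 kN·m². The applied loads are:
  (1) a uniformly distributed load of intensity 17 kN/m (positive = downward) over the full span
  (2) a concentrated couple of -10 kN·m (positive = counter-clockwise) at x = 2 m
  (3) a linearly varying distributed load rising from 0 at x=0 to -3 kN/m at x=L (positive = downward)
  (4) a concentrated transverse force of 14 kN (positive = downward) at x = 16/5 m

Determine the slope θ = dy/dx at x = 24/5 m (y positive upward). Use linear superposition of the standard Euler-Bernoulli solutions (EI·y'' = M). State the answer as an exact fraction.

Load 1 — uniform load w=17 kN/m over full span:
  θ_1 = -wx(L-x)(L-2x)/(12EI) = -17·(24/5)·(8-(24/5))·(8-2·(24/5))/(12·200000) = 68/390625 rad
Load 2 — applied couple M₀=-10 kN·m at a=2 m (b=L-a=6):
  θ_2 = (R_Ax²/2 - M_Ax - M₀(x-a))/EI  [x>a] with R_A=-45/32, M_A=15/8 = ((-45/32)·(24/5)²/2 - (15/8)·(24/5) - (-10)·((24/5)-2))/200000 = 7/500000 rad
Load 3 — triangular load w₀=-3 kN/m (0→w₀ over full span):
  θ_3 = -w₀(2x(L-x)(L-2x)(x+2L)+x²(L-x)²)/(120LEI) = -(-3)·(2·(24/5)·(8-(24/5))·(8-2·(24/5))·((24/5)+2·8)+(24/5)²·(8-(24/5))²)/(120·8·200000) = -24/1953125 rad
Load 4 — point force P=14 kN at a=16/5 m (b=L-a=24/5):
  θ_4 = Pa²(L-x)(2bL-(3b+a)(L-x))/(2L³EI)  [x>a] = 14·(16/5)²·(8-(24/5))·(2·(24/5)·8-(3·(24/5)+(16/5))·(8-(24/5)))/(2·8³·200000) = 448/9765625 rad
Superposition: θ = Σ θ_i = 69271/312500000 rad ≈ 0.000222 rad

θ(24/5) = 69271/312500000 rad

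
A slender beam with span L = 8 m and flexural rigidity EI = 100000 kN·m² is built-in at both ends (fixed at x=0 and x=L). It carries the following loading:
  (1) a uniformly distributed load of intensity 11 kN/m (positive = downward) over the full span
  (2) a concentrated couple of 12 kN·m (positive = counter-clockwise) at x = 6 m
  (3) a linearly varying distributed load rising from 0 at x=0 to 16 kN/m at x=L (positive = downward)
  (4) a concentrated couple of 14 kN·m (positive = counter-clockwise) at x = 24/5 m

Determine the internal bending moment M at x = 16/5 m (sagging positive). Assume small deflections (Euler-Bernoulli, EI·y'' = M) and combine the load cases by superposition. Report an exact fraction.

Load 1 — uniform load w=11 kN/m over full span:
  M_1 = wLx/2 - wL²/12 - wx²/2 = 11·8·(16/5)/2 - 11·8²/12 - 11·(16/5)²/2 = 1936/75 kN·m
Load 2 — applied couple M₀=12 kN·m at a=6 m (b=L-a=2):
  M_2 = R_Ax - M_A  [x≤a] with R_A=27/16, M_A=15/4 = (27/16)·(16/5) - (15/4) = 33/20 kN·m
Load 3 — triangular load w₀=16 kN/m (0→w₀ over full span):
  M_3 = 3w₀Lx/20 - w₀L²/30 - w₀x³/(6L) = 3·16·8·(16/5)/20 - 16·8²/30 - 16·(16/5)³/(6·8) = 2048/125 kN·m
Load 4 — applied couple M₀=14 kN·m at a=24/5 m (b=L-a=16/5):
  M_4 = R_Ax - M_A  [x≤a] with R_A=63/25, M_A=112/25 = (63/25)·(16/5) - (112/25) = 448/125 kN·m
Superposition: M = Σ M_i = 71147/1500 kN·m ≈ 47.431333 kN·m

M(16/5) = 71147/1500 kN·m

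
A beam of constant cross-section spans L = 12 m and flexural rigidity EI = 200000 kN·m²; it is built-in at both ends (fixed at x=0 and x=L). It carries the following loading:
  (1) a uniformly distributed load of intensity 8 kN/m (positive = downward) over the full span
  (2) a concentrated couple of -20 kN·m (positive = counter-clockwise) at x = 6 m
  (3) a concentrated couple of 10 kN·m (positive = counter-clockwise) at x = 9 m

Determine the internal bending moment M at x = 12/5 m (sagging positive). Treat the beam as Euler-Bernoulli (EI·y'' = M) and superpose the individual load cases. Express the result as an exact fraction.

M(12/5) = -1143/200 kN·m

Load 1 — uniform load w=8 kN/m over full span:
  M_1 = wLx/2 - wL²/12 - wx²/2 = 8·12·(12/5)/2 - 8·12²/12 - 8·(12/5)²/2 = -96/25 kN·m
Load 2 — applied couple M₀=-20 kN·m at a=6 m (b=L-a=6):
  M_2 = R_Ax - M_A  [x≤a] with R_A=-5/2, M_A=-5 = (-5/2)·(12/5) - (-5) = -1 kN·m
Load 3 — applied couple M₀=10 kN·m at a=9 m (b=L-a=3):
  M_3 = R_Ax - M_A  [x≤a] with R_A=15/16, M_A=25/8 = (15/16)·(12/5) - (25/8) = -7/8 kN·m
Superposition: M = Σ M_i = -1143/200 kN·m ≈ -5.715000 kN·m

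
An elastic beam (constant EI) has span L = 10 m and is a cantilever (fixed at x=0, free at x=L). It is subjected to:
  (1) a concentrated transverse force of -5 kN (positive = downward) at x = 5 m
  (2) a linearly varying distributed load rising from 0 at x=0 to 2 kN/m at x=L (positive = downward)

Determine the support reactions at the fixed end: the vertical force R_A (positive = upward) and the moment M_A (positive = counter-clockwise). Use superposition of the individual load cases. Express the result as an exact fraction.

R_A = 5 kN, M_A = 125/3 kN·m

Load 1 — point force P=-5 kN at a=5 m (b=L-a=5):
  R_A = P = (-5) = -5 kN
  M_A = Pa = (-5)·5 = -25 kN·m
Load 2 — triangular load w₀=2 kN/m (0→w₀ over full span):
  R_A = w₀L/2 = 2·10/2 = 10 kN
  M_A = w₀L²/3 = 2·10²/3 = 200/3 kN·m
Superposition: R_A = 5 kN, M_A = 125/3 kN·m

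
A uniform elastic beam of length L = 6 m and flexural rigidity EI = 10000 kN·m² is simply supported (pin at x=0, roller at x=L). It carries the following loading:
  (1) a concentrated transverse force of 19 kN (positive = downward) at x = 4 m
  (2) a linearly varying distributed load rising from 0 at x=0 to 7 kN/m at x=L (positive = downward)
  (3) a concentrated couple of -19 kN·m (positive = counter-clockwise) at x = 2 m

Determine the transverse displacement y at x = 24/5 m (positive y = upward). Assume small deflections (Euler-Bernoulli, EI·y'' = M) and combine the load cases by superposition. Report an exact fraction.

Load 1 — point force P=19 kN at a=4 m (b=L-a=2):
  y_1 = -Pa(L-x)(2Lx-a²-x²)/(6LEI)  [x>a] = -19·4·(6-(24/5))·(2·6·(24/5)-4²-(24/5)²)/(6·6·10000) = -1102/234375 m
Load 2 — triangular load w₀=7 kN/m (0→w₀ over full span):
  y_2 = -w₀x(7L⁴-10L²x²+3x⁴)/(360LEI) = -7·(24/5)·(7·6⁴-10·6²·(24/5)²+3·(24/5)⁴)/(360·6·10000) = -72009/19531250 m
Load 3 — applied couple M₀=-19 kN·m at a=2 m (b=L-a=4):
  y_3 = (M₀x³/(6L)-M₀(x-a)²/2+C₁x)/EI  [x>a] with C₁=M₀(3b²-L²)/(6L)=-19/3 = ((-19)·(24/5)³/(6·6)-(-19)·((24/5)-2)²/2+(-19/3)·(24/5))/10000 = -893/625000 m
Superposition: y = Σ y_i = -2300983/234375000 m ≈ -0.009818 m

y(24/5) = -2300983/234375000 m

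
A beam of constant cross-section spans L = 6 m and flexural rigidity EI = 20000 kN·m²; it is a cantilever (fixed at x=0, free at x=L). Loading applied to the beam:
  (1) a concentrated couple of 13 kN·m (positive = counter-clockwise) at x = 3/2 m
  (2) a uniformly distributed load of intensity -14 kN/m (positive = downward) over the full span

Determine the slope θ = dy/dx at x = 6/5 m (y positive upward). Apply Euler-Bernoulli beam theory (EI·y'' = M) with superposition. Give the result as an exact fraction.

θ(6/5) = 16347/1250000 rad

Load 1 — applied couple M₀=13 kN·m at a=3/2 m (b=L-a=9/2):
  θ_1 = M₀x/EI  [x≤a] = 13·(6/5)/20000 = 39/50000 rad
Load 2 — uniform load w=-14 kN/m over full span:
  θ_2 = -wx(x²-3Lx+3L²)/(6EI) = -(-14)·(6/5)·((6/5)²-3·6·(6/5)+3·6²)/(6·20000) = 3843/312500 rad
Superposition: θ = Σ θ_i = 16347/1250000 rad ≈ 0.013078 rad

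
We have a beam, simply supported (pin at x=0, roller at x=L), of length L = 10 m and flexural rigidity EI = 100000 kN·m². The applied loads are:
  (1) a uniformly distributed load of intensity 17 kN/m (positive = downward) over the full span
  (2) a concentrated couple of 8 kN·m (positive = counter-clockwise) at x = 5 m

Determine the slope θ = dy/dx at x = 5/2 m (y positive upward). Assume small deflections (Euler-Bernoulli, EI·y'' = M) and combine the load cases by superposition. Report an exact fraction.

Load 1 — uniform load w=17 kN/m over full span:
  θ_1 = -w(L³-6Lx²+4x³)/(24EI) = -17·(10³-6·10·(5/2)²+4·(5/2)³)/(24·100000) = -187/38400 rad
Load 2 — applied couple M₀=8 kN·m at a=5 m (b=L-a=5):
  θ_2 = (M₀x²/(2L)+C₁)/EI  [x≤a] with C₁=M₀(3b²-L²)/(6L)=-10/3 = (8·(5/2)²/(2·10)+(-10/3))/100000 = -1/120000 rad
Superposition: θ = Σ θ_i = -1561/320000 rad ≈ -0.004878 rad

θ(5/2) = -1561/320000 rad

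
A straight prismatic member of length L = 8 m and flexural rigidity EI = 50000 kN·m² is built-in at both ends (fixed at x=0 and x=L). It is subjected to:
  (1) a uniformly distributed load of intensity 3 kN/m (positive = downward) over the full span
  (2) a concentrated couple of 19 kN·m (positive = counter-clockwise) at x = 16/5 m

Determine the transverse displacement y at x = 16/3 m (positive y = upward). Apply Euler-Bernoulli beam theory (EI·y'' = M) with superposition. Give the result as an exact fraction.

Load 1 — uniform load w=3 kN/m over full span:
  y_1 = -wx²(L-x)²/(24EI) = -3·(16/3)²·(8-(16/3))²/(24·50000) = -128/253125 m
Load 2 — applied couple M₀=19 kN·m at a=16/5 m (b=L-a=24/5):
  y_2 = (R_Ax³/6 - M_Ax²/2 - M₀(x-a)²/2)/EI  [x>a] with R_A=171/50, M_A=57/25 = ((171/50)·(16/3)³/6 - (57/25)·(16/3)²/2 - 19·((16/3)-(16/5))²/2)/50000 = 152/703125 m
Superposition: y = Σ y_i = -1832/6328125 m ≈ -0.000290 m

y(16/3) = -1832/6328125 m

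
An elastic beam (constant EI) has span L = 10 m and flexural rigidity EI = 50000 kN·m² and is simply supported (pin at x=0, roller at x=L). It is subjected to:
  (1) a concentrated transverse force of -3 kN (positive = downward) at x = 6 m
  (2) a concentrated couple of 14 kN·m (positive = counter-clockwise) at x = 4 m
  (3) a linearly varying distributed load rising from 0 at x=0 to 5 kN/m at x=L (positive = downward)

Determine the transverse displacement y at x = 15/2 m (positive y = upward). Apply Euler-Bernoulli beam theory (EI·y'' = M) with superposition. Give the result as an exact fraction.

y(15/2) = -52871/15360000 m

Load 1 — point force P=-3 kN at a=6 m (b=L-a=4):
  y_1 = -Pa(L-x)(2Lx-a²-x²)/(6LEI)  [x>a] = -(-3)·6·(10-(15/2))·(2·10·(15/2)-6²-(15/2)²)/(6·10·50000) = 693/800000 m
Load 2 — applied couple M₀=14 kN·m at a=4 m (b=L-a=6):
  y_2 = (M₀x³/(6L)-M₀(x-a)²/2+C₁x)/EI  [x>a] with C₁=M₀(3b²-L²)/(6L)=28/15 = (14·(15/2)³/(6·10)-14·((15/2)-4)²/2+(28/15)·(15/2))/50000 = 427/800000 m
Load 3 — triangular load w₀=5 kN/m (0→w₀ over full span):
  y_3 = -w₀x(7L⁴-10L²x²+3x⁴)/(360LEI) = -5·(15/2)·(7·10⁴-10·10²·(15/2)²+3·(15/2)⁴)/(360·10·50000) = -119/24576 m
Superposition: y = Σ y_i = -52871/15360000 m ≈ -0.003442 m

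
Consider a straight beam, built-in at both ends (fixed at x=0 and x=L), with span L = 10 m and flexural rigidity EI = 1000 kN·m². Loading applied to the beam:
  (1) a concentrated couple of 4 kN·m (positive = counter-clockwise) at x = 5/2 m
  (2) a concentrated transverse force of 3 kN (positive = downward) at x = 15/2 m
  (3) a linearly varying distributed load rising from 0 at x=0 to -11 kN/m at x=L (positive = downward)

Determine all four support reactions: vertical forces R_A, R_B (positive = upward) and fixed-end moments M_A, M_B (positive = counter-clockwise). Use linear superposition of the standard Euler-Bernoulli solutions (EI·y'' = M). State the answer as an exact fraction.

R_A = -2493/160 kN, M_A = -3457/96 kN·m, R_B = -5827/160 kN, M_B = 1665/32 kN·m

Load 1 — applied couple M₀=4 kN·m at a=5/2 m (b=L-a=15/2):
  R_A = 6M₀ab/L³ = 6·4·(5/2)·(15/2)/10³ = 9/20 kN
  M_A = M₀b(2a-b)/L² = 4·(15/2)·(2·(5/2)-(15/2))/10² = -3/4 kN·m
  R_B = -6M₀ab/L³ = -6·4·(5/2)·(15/2)/10³ = -9/20 kN
  M_B = M₀a(2b-a)/L² = 4·(5/2)·(2·(15/2)-(5/2))/10² = 5/4 kN·m
Load 2 — point force P=3 kN at a=15/2 m (b=L-a=5/2):
  R_A = Pb²(3a+b)/L³ = 3·(5/2)²·(3·(15/2)+(5/2))/10³ = 15/32 kN
  M_A = Pab²/L² = 3·(15/2)·(5/2)²/10² = 45/32 kN·m
  R_B = Pa²(a+3b)/L³ = 3·(15/2)²·((15/2)+3·(5/2))/10³ = 81/32 kN
  M_B = -Pa²b/L² = -3·(15/2)²·(5/2)/10² = -135/32 kN·m
Load 3 — triangular load w₀=-11 kN/m (0→w₀ over full span):
  R_A = 3w₀L/20 = 3·(-11)·10/20 = -33/2 kN
  M_A = w₀L²/30 = (-11)·10²/30 = -110/3 kN·m
  R_B = 7w₀L/20 = 7·(-11)·10/20 = -77/2 kN
  M_B = -w₀L²/20 = -(-11)·10²/20 = 55 kN·m
Superposition: R_A = -2493/160 kN, M_A = -3457/96 kN·m, R_B = -5827/160 kN, M_B = 1665/32 kN·m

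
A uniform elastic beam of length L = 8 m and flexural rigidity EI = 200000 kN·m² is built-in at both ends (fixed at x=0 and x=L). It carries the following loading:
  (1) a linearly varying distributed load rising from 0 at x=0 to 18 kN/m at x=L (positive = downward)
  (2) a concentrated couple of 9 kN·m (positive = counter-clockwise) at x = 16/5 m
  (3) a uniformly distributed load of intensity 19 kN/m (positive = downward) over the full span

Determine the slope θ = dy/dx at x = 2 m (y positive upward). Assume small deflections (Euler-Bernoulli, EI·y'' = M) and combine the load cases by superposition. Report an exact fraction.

Load 1 — triangular load w₀=18 kN/m (0→w₀ over full span):
  θ_1 = -w₀(2x(L-x)(L-2x)(x+2L)+x²(L-x)²)/(120LEI) = -18·(2·2·(8-2)·(8-2·2)·(2+2·8)+2²·(8-2)²)/(120·8·200000) = -351/2000000 rad
Load 2 — applied couple M₀=9 kN·m at a=16/5 m (b=L-a=24/5):
  θ_2 = (R_Ax²/2 - M_Ax)/EI  [x≤a] with R_A=81/50, M_A=27/25 = ((81/50)·2²/2 - (27/25)·2)/200000 = 27/5000000 rad
Load 3 — uniform load w=19 kN/m over full span:
  θ_3 = -wx(L-x)(L-2x)/(12EI) = -19·2·(8-2)·(8-2·2)/(12·200000) = -19/50000 rad
Superposition: θ = Σ θ_i = -5501/10000000 rad ≈ -0.000550 rad

θ(2) = -5501/10000000 rad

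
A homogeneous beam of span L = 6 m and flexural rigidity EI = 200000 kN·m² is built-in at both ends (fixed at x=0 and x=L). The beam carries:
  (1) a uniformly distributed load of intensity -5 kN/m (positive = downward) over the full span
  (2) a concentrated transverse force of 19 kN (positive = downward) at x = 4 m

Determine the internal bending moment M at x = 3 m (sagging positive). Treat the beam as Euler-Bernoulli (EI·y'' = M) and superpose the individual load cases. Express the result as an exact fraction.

Load 1 — uniform load w=-5 kN/m over full span:
  M_1 = wLx/2 - wL²/12 - wx²/2 = (-5)·6·3/2 - (-5)·6²/12 - (-5)·3²/2 = -15/2 kN·m
Load 2 — point force P=19 kN at a=4 m (b=L-a=2):
  M_2 = Pb²(3a+b)x/L³ - Pab²/L²  [x≤a] = 19·2²·(3·4+2)·3/6³ - 19·4·2²/6² = 19/3 kN·m
Superposition: M = Σ M_i = -7/6 kN·m ≈ -1.166667 kN·m

M(3) = -7/6 kN·m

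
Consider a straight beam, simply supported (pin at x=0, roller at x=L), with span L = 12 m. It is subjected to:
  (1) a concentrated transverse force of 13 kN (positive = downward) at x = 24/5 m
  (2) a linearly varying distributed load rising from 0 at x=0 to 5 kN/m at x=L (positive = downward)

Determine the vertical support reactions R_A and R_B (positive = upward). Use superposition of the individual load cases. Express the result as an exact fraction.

Load 1 — point force P=13 kN at a=24/5 m (b=L-a=36/5):
  R_A = Pb/L = 13·(36/5)/12 = 39/5 kN
  R_B = Pa/L = 13·(24/5)/12 = 26/5 kN
Load 2 — triangular load w₀=5 kN/m (0→w₀ over full span):
  R_A = w₀L/6 = 5·12/6 = 10 kN
  R_B = w₀L/3 = 5·12/3 = 20 kN
Superposition: R_A = 89/5 kN, R_B = 126/5 kN

R_A = 89/5 kN, R_B = 126/5 kN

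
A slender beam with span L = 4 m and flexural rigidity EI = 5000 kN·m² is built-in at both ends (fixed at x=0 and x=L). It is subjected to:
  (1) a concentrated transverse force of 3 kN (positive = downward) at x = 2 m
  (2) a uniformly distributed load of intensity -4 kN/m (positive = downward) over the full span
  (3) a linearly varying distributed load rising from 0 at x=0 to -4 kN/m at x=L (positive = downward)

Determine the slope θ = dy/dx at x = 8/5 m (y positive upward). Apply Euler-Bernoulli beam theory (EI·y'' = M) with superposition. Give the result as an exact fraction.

Load 1 — point force P=3 kN at a=2 m (b=L-a=2):
  θ_1 = -Pb²x(2aL-(3a+b)x)/(2L³EI)  [x≤a] = -3·2²·(8/5)·(2·2·4-(3·2+2)·(8/5))/(2·4³·5000) = -3/31250 rad
Load 2 — uniform load w=-4 kN/m over full span:
  θ_2 = -wx(L-x)(L-2x)/(12EI) = -(-4)·(8/5)·(4-(8/5))·(4-2·(8/5))/(12·5000) = 16/78125 rad
Load 3 — triangular load w₀=-4 kN/m (0→w₀ over full span):
  θ_3 = -w₀(2x(L-x)(L-2x)(x+2L)+x²(L-x)²)/(120LEI) = -(-4)·(2·(8/5)·(4-(8/5))·(4-2·(8/5))·((8/5)+2·4)+(8/5)²·(4-(8/5))²)/(120·4·5000) = 48/390625 rad
Superposition: θ = Σ θ_i = 181/781250 rad ≈ 0.000232 rad

θ(8/5) = 181/781250 rad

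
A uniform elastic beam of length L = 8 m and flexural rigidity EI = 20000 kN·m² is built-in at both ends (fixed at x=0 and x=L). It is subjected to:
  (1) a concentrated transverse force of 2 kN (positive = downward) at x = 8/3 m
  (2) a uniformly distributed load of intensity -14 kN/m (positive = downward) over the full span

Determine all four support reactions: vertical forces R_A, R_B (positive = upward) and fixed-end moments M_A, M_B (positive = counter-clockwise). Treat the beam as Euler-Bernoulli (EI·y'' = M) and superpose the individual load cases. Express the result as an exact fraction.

Load 1 — point force P=2 kN at a=8/3 m (b=L-a=16/3):
  R_A = Pb²(3a+b)/L³ = 2·(16/3)²·(3·(8/3)+(16/3))/8³ = 40/27 kN
  M_A = Pab²/L² = 2·(8/3)·(16/3)²/8² = 64/27 kN·m
  R_B = Pa²(a+3b)/L³ = 2·(8/3)²·((8/3)+3·(16/3))/8³ = 14/27 kN
  M_B = -Pa²b/L² = -2·(8/3)²·(16/3)/8² = -32/27 kN·m
Load 2 — uniform load w=-14 kN/m over full span:
  R_A = wL/2 = (-14)·8/2 = -56 kN
  M_A = wL²/12 = (-14)·8²/12 = -224/3 kN·m
  R_B = wL/2 = (-14)·8/2 = -56 kN
  M_B = -wL²/12 = -(-14)·8²/12 = 224/3 kN·m
Superposition: R_A = -1472/27 kN, M_A = -1952/27 kN·m, R_B = -1498/27 kN, M_B = 1984/27 kN·m

R_A = -1472/27 kN, M_A = -1952/27 kN·m, R_B = -1498/27 kN, M_B = 1984/27 kN·m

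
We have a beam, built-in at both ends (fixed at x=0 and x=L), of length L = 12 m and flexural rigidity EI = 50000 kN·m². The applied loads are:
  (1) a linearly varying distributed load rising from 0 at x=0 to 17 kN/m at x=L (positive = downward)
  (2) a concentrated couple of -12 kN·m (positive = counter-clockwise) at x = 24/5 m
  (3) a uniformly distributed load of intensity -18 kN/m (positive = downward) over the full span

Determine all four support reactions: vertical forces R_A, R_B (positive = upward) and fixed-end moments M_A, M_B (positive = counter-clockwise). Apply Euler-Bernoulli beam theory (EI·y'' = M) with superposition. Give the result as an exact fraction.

Load 1 — triangular load w₀=17 kN/m (0→w₀ over full span):
  R_A = 3w₀L/20 = 3·17·12/20 = 153/5 kN
  M_A = w₀L²/30 = 17·12²/30 = 408/5 kN·m
  R_B = 7w₀L/20 = 7·17·12/20 = 357/5 kN
  M_B = -w₀L²/20 = -17·12²/20 = -612/5 kN·m
Load 2 — applied couple M₀=-12 kN·m at a=24/5 m (b=L-a=36/5):
  R_A = 6M₀ab/L³ = 6·(-12)·(24/5)·(36/5)/12³ = -36/25 kN
  M_A = M₀b(2a-b)/L² = (-12)·(36/5)·(2·(24/5)-(36/5))/12² = -36/25 kN·m
  R_B = -6M₀ab/L³ = -6·(-12)·(24/5)·(36/5)/12³ = 36/25 kN
  M_B = M₀a(2b-a)/L² = (-12)·(24/5)·(2·(36/5)-(24/5))/12² = -96/25 kN·m
Load 3 — uniform load w=-18 kN/m over full span:
  R_A = wL/2 = (-18)·12/2 = -108 kN
  M_A = wL²/12 = (-18)·12²/12 = -216 kN·m
  R_B = wL/2 = (-18)·12/2 = -108 kN
  M_B = -wL²/12 = -(-18)·12²/12 = 216 kN·m
Superposition: R_A = -1971/25 kN, M_A = -3396/25 kN·m, R_B = -879/25 kN, M_B = 2244/25 kN·m

R_A = -1971/25 kN, M_A = -3396/25 kN·m, R_B = -879/25 kN, M_B = 2244/25 kN·m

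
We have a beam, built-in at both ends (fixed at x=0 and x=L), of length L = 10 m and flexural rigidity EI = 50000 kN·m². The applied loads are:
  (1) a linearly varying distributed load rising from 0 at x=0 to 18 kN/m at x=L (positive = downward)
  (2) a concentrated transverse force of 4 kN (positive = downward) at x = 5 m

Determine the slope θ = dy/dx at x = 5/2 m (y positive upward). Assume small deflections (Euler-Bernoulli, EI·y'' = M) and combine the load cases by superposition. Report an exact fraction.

θ(5/2) = -383/256000 rad

Load 1 — triangular load w₀=18 kN/m (0→w₀ over full span):
  θ_1 = -w₀(2x(L-x)(L-2x)(x+2L)+x²(L-x)²)/(120LEI) = -18·(2·(5/2)·(10-(5/2))·(10-2·(5/2))·((5/2)+2·10)+(5/2)²·(10-(5/2))²)/(120·10·50000) = -351/256000 rad
Load 2 — point force P=4 kN at a=5 m (b=L-a=5):
  θ_2 = -Pb²x(2aL-(3a+b)x)/(2L³EI)  [x≤a] = -4·5²·(5/2)·(2·5·10-(3·5+5)·(5/2))/(2·10³·50000) = -1/8000 rad
Superposition: θ = Σ θ_i = -383/256000 rad ≈ -0.001496 rad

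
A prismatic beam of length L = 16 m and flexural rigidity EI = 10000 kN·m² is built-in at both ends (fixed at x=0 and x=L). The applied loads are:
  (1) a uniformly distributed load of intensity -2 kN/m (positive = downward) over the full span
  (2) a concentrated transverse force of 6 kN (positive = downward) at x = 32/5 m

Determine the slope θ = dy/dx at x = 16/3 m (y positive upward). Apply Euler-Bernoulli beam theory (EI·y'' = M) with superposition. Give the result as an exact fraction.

Load 1 — uniform load w=-2 kN/m over full span:
  θ_1 = -wx(L-x)(L-2x)/(12EI) = -(-2)·(16/3)·(16-(16/3))·(16-2·(16/3))/(12·10000) = 256/50625 rad
Load 2 — point force P=6 kN at a=32/5 m (b=L-a=48/5):
  θ_2 = -Pb²x(2aL-(3a+b)x)/(2L³EI)  [x≤a] = -6·(48/5)²·(16/3)·(2·(32/5)·16-(3·(32/5)+(48/5))·(16/3))/(2·16³·10000) = -144/78125 rad
Superposition: θ = Σ θ_i = 20336/6328125 rad ≈ 0.003214 rad

θ(16/3) = 20336/6328125 rad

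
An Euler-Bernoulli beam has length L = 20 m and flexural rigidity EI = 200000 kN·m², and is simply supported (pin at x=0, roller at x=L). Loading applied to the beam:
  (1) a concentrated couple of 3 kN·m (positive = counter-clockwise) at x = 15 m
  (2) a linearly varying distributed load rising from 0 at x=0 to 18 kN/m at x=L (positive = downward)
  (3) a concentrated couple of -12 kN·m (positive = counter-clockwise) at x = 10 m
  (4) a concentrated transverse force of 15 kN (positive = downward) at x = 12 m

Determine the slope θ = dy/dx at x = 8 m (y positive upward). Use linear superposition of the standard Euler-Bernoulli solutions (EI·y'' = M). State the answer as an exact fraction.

Load 1 — applied couple M₀=3 kN·m at a=15 m (b=L-a=5):
  θ_1 = (M₀x²/(2L)+C₁)/EI  [x≤a] with C₁=M₀(3b²-L²)/(6L)=-65/8 = (3·8²/(2·20)+(-65/8))/200000 = -133/8000000 rad
Load 2 — triangular load w₀=18 kN/m (0→w₀ over full span):
  θ_2 = -w₀(7L⁴-30L²x²+15x⁴)/(360LEI) = -18·(7·20⁴-30·20²·8²+15·8⁴)/(360·20·200000) = -323/62500 rad
Load 3 — applied couple M₀=-12 kN·m at a=10 m (b=L-a=10):
  θ_3 = (M₀x²/(2L)+C₁)/EI  [x≤a] with C₁=M₀(3b²-L²)/(6L)=10 = ((-12)·8²/(2·20)+10)/200000 = -23/500000 rad
Load 4 — point force P=15 kN at a=12 m (b=L-a=8):
  θ_4 = -Pb(L²-b²-3x²)/(6LEI)  [x≤a] = -15·8·(20²-8²-3·8²)/(6·20·200000) = -9/12500 rad
Superposition: θ = Σ θ_i = -9521/1600000 rad ≈ -0.005951 rad

θ(8) = -9521/1600000 rad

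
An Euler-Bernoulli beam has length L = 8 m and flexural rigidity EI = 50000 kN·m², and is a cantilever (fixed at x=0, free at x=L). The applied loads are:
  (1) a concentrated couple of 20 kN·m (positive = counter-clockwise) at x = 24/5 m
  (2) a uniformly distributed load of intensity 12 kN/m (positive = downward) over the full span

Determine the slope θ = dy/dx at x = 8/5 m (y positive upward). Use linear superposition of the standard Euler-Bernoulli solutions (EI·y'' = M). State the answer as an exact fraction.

Load 1 — applied couple M₀=20 kN·m at a=24/5 m (b=L-a=16/5):
  θ_1 = M₀x/EI  [x≤a] = 20·(8/5)/50000 = 2/3125 rad
Load 2 — uniform load w=12 kN/m over full span:
  θ_2 = -wx(x²-3Lx+3L²)/(6EI) = -12·(8/5)·((8/5)²-3·8·(8/5)+3·8²)/(6·50000) = -3904/390625 rad
Superposition: θ = Σ θ_i = -3654/390625 rad ≈ -0.009354 rad

θ(8/5) = -3654/390625 rad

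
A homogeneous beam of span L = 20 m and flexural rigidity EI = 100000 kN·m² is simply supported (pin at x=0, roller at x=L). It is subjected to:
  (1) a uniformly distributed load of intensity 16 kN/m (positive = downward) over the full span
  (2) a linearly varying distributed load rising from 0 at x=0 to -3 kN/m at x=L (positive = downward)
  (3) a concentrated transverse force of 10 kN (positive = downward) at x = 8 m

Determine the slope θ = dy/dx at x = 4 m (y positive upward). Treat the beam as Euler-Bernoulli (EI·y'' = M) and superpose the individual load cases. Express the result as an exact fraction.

θ(4) = -3791/93750 rad

Load 1 — uniform load w=16 kN/m over full span:
  θ_1 = -w(L³-6Lx²+4x³)/(24EI) = -16·(20³-6·20·4²+4·4³)/(24·100000) = -132/3125 rad
Load 2 — triangular load w₀=-3 kN/m (0→w₀ over full span):
  θ_2 = -w₀(7L⁴-30L²x²+15x⁴)/(360LEI) = -(-3)·(7·20⁴-30·20²·4²+15·4⁴)/(360·20·100000) = 182/46875 rad
Load 3 — point force P=10 kN at a=8 m (b=L-a=12):
  θ_3 = -Pb(L²-b²-3x²)/(6LEI)  [x≤a] = -10·12·(20²-12²-3·4²)/(6·20·100000) = -13/6250 rad
Superposition: θ = Σ θ_i = -3791/93750 rad ≈ -0.040437 rad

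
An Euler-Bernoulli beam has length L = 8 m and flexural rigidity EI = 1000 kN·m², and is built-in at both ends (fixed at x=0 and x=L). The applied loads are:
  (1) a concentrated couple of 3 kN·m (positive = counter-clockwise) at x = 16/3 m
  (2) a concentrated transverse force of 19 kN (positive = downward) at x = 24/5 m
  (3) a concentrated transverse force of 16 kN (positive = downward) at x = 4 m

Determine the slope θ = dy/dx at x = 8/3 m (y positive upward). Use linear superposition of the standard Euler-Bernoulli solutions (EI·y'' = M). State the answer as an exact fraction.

Load 1 — applied couple M₀=3 kN·m at a=16/3 m (b=L-a=8/3):
  θ_1 = (R_Ax²/2 - M_Ax)/EI  [x≤a] with R_A=1/2, M_A=1 = ((1/2)·(8/3)²/2 - 1·(8/3))/1000 = -1/1125 rad
Load 2 — point force P=19 kN at a=24/5 m (b=L-a=16/5):
  θ_2 = -Pb²x(2aL-(3a+b)x)/(2L³EI)  [x≤a] = -19·(16/5)²·(8/3)·(2·(24/5)·8-(3·(24/5)+(16/5))·(8/3))/(2·8³·1000) = -2128/140625 rad
Load 3 — point force P=16 kN at a=4 m (b=L-a=4):
  θ_3 = -Pb²x(2aL-(3a+b)x)/(2L³EI)  [x≤a] = -16·4²·(8/3)·(2·4·8-(3·4+4)·(8/3))/(2·8³·1000) = -16/1125 rad
Superposition: θ = Σ θ_i = -4253/140625 rad ≈ -0.030244 rad

θ(8/3) = -4253/140625 rad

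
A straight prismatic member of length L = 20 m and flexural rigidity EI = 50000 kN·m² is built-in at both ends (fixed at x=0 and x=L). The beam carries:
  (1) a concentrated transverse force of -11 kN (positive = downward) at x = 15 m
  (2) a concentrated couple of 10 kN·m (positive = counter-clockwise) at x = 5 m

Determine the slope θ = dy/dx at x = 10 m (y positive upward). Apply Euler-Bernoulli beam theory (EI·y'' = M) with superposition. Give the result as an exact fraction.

Load 1 — point force P=-11 kN at a=15 m (b=L-a=5):
  θ_1 = -Pb²x(2aL-(3a+b)x)/(2L³EI)  [x≤a] = -(-11)·5²·10·(2·15·20-(3·15+5)·10)/(2·20³·50000) = 11/32000 rad
Load 2 — applied couple M₀=10 kN·m at a=5 m (b=L-a=15):
  θ_2 = (R_Ax²/2 - M_Ax - M₀(x-a))/EI  [x>a] with R_A=9/16, M_A=-15/8 = ((9/16)·10²/2 - (-15/8)·10 - 10·(10-5))/50000 = -1/16000 rad
Superposition: θ = Σ θ_i = 9/32000 rad ≈ 0.000281 rad

θ(10) = 9/32000 rad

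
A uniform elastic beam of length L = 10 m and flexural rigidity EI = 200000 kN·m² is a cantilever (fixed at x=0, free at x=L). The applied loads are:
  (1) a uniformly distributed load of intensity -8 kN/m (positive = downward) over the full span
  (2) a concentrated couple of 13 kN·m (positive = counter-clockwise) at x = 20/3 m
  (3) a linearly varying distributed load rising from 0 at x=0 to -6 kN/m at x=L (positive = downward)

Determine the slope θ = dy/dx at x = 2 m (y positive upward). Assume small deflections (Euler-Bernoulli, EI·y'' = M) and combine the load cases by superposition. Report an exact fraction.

θ(2) = 1907/375000 rad

Load 1 — uniform load w=-8 kN/m over full span:
  θ_1 = -wx(x²-3Lx+3L²)/(6EI) = -(-8)·2·(2²-3·10·2+3·10²)/(6·200000) = 61/18750 rad
Load 2 — applied couple M₀=13 kN·m at a=20/3 m (b=L-a=10/3):
  θ_2 = M₀x/EI  [x≤a] = 13·2/200000 = 13/100000 rad
Load 3 — triangular load w₀=-6 kN/m (0→w₀ over full span):
  θ_3 = (w₀Lx²/4-w₀L²x/3-w₀x⁴/(24L))/EI = ((-6)·10·2²/4-(-6)·10²·2/3-(-6)·2⁴/(24·10))/200000 = 851/500000 rad
Superposition: θ = Σ θ_i = 1907/375000 rad ≈ 0.005085 rad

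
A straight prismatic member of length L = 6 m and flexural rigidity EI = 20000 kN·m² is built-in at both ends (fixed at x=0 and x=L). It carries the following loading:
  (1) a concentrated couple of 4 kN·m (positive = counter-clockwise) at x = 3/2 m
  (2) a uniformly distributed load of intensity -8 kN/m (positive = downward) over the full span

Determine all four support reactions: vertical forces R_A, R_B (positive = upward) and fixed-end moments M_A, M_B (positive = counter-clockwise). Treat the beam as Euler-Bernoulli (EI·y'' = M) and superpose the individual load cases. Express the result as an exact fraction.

R_A = -93/4 kN, M_A = -99/4 kN·m, R_B = -99/4 kN, M_B = 101/4 kN·m

Load 1 — applied couple M₀=4 kN·m at a=3/2 m (b=L-a=9/2):
  R_A = 6M₀ab/L³ = 6·4·(3/2)·(9/2)/6³ = 3/4 kN
  M_A = M₀b(2a-b)/L² = 4·(9/2)·(2·(3/2)-(9/2))/6² = -3/4 kN·m
  R_B = -6M₀ab/L³ = -6·4·(3/2)·(9/2)/6³ = -3/4 kN
  M_B = M₀a(2b-a)/L² = 4·(3/2)·(2·(9/2)-(3/2))/6² = 5/4 kN·m
Load 2 — uniform load w=-8 kN/m over full span:
  R_A = wL/2 = (-8)·6/2 = -24 kN
  M_A = wL²/12 = (-8)·6²/12 = -24 kN·m
  R_B = wL/2 = (-8)·6/2 = -24 kN
  M_B = -wL²/12 = -(-8)·6²/12 = 24 kN·m
Superposition: R_A = -93/4 kN, M_A = -99/4 kN·m, R_B = -99/4 kN, M_B = 101/4 kN·m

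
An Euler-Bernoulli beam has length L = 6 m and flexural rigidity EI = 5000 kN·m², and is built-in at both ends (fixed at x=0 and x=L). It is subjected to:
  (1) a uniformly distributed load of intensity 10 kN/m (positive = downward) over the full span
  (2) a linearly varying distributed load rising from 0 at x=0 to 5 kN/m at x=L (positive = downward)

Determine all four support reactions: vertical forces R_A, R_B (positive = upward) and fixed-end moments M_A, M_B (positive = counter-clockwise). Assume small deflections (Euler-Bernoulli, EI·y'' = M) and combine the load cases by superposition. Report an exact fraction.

Load 1 — uniform load w=10 kN/m over full span:
  R_A = wL/2 = 10·6/2 = 30 kN
  M_A = wL²/12 = 10·6²/12 = 30 kN·m
  R_B = wL/2 = 10·6/2 = 30 kN
  M_B = -wL²/12 = -10·6²/12 = -30 kN·m
Load 2 — triangular load w₀=5 kN/m (0→w₀ over full span):
  R_A = 3w₀L/20 = 3·5·6/20 = 9/2 kN
  M_A = w₀L²/30 = 5·6²/30 = 6 kN·m
  R_B = 7w₀L/20 = 7·5·6/20 = 21/2 kN
  M_B = -w₀L²/20 = -5·6²/20 = -9 kN·m
Superposition: R_A = 69/2 kN, M_A = 36 kN·m, R_B = 81/2 kN, M_B = -39 kN·m

R_A = 69/2 kN, M_A = 36 kN·m, R_B = 81/2 kN, M_B = -39 kN·m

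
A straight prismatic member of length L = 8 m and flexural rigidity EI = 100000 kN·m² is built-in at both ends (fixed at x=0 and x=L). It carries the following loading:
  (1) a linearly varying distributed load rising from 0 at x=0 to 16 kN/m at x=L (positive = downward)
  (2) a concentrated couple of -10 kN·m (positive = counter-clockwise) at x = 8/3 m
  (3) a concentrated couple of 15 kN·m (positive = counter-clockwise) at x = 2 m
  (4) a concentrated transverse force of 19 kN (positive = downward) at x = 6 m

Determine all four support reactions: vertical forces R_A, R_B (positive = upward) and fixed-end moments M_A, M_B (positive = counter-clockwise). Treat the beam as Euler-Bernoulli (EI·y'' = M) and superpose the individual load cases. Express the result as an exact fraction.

R_A = 21707/960 kN, M_A = 9227/240 kN·m, R_B = 57973/960 kN, M_B = -17093/240 kN·m

Load 1 — triangular load w₀=16 kN/m (0→w₀ over full span):
  R_A = 3w₀L/20 = 3·16·8/20 = 96/5 kN
  M_A = w₀L²/30 = 16·8²/30 = 512/15 kN·m
  R_B = 7w₀L/20 = 7·16·8/20 = 224/5 kN
  M_B = -w₀L²/20 = -16·8²/20 = -256/5 kN·m
Load 2 — applied couple M₀=-10 kN·m at a=8/3 m (b=L-a=16/3):
  R_A = 6M₀ab/L³ = 6·(-10)·(8/3)·(16/3)/8³ = -5/3 kN
  M_A = M₀b(2a-b)/L² = (-10)·(16/3)·(2·(8/3)-(16/3))/8² = 0 kN·m
  R_B = -6M₀ab/L³ = -6·(-10)·(8/3)·(16/3)/8³ = 5/3 kN
  M_B = M₀a(2b-a)/L² = (-10)·(8/3)·(2·(16/3)-(8/3))/8² = -10/3 kN·m
Load 3 — applied couple M₀=15 kN·m at a=2 m (b=L-a=6):
  R_A = 6M₀ab/L³ = 6·15·2·6/8³ = 135/64 kN
  M_A = M₀b(2a-b)/L² = 15·6·(2·2-6)/8² = -45/16 kN·m
  R_B = -6M₀ab/L³ = -6·15·2·6/8³ = -135/64 kN
  M_B = M₀a(2b-a)/L² = 15·2·(2·6-2)/8² = 75/16 kN·m
Load 4 — point force P=19 kN at a=6 m (b=L-a=2):
  R_A = Pb²(3a+b)/L³ = 19·2²·(3·6+2)/8³ = 95/32 kN
  M_A = Pab²/L² = 19·6·2²/8² = 57/8 kN·m
  R_B = Pa²(a+3b)/L³ = 19·6²·(6+3·2)/8³ = 513/32 kN
  M_B = -Pa²b/L² = -19·6²·2/8² = -171/8 kN·m
Superposition: R_A = 21707/960 kN, M_A = 9227/240 kN·m, R_B = 57973/960 kN, M_B = -17093/240 kN·m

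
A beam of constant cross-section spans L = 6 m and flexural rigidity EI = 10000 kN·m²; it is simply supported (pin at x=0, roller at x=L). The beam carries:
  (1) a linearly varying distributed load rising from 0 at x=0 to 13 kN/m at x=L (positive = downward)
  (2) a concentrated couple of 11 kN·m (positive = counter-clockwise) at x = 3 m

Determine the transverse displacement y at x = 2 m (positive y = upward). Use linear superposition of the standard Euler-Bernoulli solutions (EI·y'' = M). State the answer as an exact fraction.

Load 1 — triangular load w₀=13 kN/m (0→w₀ over full span):
  y_1 = -w₀x(7L⁴-10L²x²+3x⁴)/(360LEI) = -13·2·(7·6⁴-10·6²·2²+3·2⁴)/(360·6·10000) = -52/5625 m
Load 2 — applied couple M₀=11 kN·m at a=3 m (b=L-a=3):
  y_2 = (M₀x³/(6L)+C₁x)/EI  [x≤a] with C₁=M₀(3b²-L²)/(6L)=-11/4 = (11·2³/(6·6)+(-11/4)·2)/10000 = -11/36000 m
Superposition: y = Σ y_i = -191/20000 m ≈ -0.009550 m

y(2) = -191/20000 m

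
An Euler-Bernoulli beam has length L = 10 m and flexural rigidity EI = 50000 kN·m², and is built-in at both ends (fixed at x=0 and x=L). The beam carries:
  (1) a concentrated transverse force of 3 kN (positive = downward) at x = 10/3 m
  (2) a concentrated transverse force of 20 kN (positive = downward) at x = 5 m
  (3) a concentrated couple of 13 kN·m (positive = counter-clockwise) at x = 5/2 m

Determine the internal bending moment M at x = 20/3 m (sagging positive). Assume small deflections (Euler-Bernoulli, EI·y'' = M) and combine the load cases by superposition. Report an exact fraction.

M(20/3) = 3409/432 kN·m

Load 1 — point force P=3 kN at a=10/3 m (b=L-a=20/3):
  M_1 = Pa²(a+3b)(L-x)/L³ - Pa²b/L²  [x>a] = 3·(10/3)²·((10/3)+3·(20/3))·(10-(20/3))/10³ - 3·(10/3)²·(20/3)/10² = 10/27 kN·m
Load 2 — point force P=20 kN at a=5 m (b=L-a=5):
  M_2 = Pa²(a+3b)(L-x)/L³ - Pa²b/L²  [x>a] = 20·5²·(5+3·5)·(10-(20/3))/10³ - 20·5²·5/10² = 25/3 kN·m
Load 3 — applied couple M₀=13 kN·m at a=5/2 m (b=L-a=15/2):
  M_3 = R_Ax - M_A - M₀  [x>a] with R_A=117/80, M_A=-39/16 = (117/80)·(20/3) - (-39/16) - 13 = -13/16 kN·m
Superposition: M = Σ M_i = 3409/432 kN·m ≈ 7.891204 kN·m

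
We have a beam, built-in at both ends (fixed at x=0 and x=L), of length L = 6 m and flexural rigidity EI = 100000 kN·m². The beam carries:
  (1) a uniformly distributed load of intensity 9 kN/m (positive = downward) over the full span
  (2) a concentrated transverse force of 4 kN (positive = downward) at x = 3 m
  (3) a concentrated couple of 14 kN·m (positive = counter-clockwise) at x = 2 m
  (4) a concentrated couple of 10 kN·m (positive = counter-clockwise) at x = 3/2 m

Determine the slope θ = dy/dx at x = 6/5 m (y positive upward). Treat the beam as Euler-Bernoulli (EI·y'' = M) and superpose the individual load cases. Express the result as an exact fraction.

θ(6/5) = -371/3125000 rad

Load 1 — uniform load w=9 kN/m over full span:
  θ_1 = -wx(L-x)(L-2x)/(12EI) = -9·(6/5)·(6-(6/5))·(6-2·(6/5))/(12·100000) = -243/1562500 rad
Load 2 — point force P=4 kN at a=3 m (b=L-a=3):
  θ_2 = -Pb²x(2aL-(3a+b)x)/(2L³EI)  [x≤a] = -4·3²·(6/5)·(2·3·6-(3·3+3)·(6/5))/(2·6³·100000) = -27/1250000 rad
Load 3 — applied couple M₀=14 kN·m at a=2 m (b=L-a=4):
  θ_3 = (R_Ax²/2 - M_Ax)/EI  [x≤a] with R_A=28/9, M_A=0 = ((28/9)·(6/5)²/2 - 0·(6/5))/100000 = 7/312500 rad
Load 4 — applied couple M₀=10 kN·m at a=3/2 m (b=L-a=9/2):
  θ_4 = (R_Ax²/2 - M_Ax)/EI  [x≤a] with R_A=15/8, M_A=-15/8 = ((15/8)·(6/5)²/2 - (-15/8)·(6/5))/100000 = 9/250000 rad
Superposition: θ = Σ θ_i = -371/3125000 rad ≈ -0.000119 rad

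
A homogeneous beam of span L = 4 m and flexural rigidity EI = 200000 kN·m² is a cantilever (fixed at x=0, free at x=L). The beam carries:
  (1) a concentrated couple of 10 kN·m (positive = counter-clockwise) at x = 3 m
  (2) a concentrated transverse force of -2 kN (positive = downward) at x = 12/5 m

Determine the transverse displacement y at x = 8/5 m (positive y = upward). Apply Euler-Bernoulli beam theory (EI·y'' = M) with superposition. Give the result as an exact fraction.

Load 1 — applied couple M₀=10 kN·m at a=3 m (b=L-a=1):
  y_1 = M₀x²/(2EI)  [x≤a] = 10·(8/5)²/(2·200000) = 1/15625 m
Load 2 — point force P=-2 kN at a=12/5 m (b=L-a=8/5):
  y_2 = -Px²(3a-x)/(6EI)  [x≤a] = -(-2)·(8/5)²·(3·(12/5)-(8/5))/(6·200000) = 28/1171875 m
Superposition: y = Σ y_i = 103/1171875 m ≈ 0.000088 m

y(8/5) = 103/1171875 m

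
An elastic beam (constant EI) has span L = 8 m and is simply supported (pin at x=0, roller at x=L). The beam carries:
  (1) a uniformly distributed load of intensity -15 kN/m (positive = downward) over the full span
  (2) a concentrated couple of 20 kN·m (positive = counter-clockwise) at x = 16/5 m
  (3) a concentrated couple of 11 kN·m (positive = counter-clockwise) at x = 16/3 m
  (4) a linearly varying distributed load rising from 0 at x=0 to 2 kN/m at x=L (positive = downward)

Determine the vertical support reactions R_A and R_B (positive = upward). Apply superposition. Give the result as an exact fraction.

Load 1 — uniform load w=-15 kN/m over full span:
  R_A = wL/2 = (-15)·8/2 = -60 kN
  R_B = wL/2 = (-15)·8/2 = -60 kN
Load 2 — applied couple M₀=20 kN·m at a=16/5 m (b=L-a=24/5):
  R_A = M₀/L = 20/8 = 5/2 kN
  R_B = -M₀/L = -20/8 = -5/2 kN
Load 3 — applied couple M₀=11 kN·m at a=16/3 m (b=L-a=8/3):
  R_A = M₀/L = 11/8 kN
  R_B = -M₀/L = -11/8 kN
Load 4 — triangular load w₀=2 kN/m (0→w₀ over full span):
  R_A = w₀L/6 = 2·8/6 = 8/3 kN
  R_B = w₀L/3 = 2·8/3 = 16/3 kN
Superposition: R_A = -1283/24 kN, R_B = -1405/24 kN

R_A = -1283/24 kN, R_B = -1405/24 kN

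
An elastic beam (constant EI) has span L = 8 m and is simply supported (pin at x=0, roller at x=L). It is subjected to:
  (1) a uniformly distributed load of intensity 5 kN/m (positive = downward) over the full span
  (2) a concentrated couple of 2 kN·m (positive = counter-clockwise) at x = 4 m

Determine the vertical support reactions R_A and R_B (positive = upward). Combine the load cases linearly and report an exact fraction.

Load 1 — uniform load w=5 kN/m over full span:
  R_A = wL/2 = 5·8/2 = 20 kN
  R_B = wL/2 = 5·8/2 = 20 kN
Load 2 — applied couple M₀=2 kN·m at a=4 m (b=L-a=4):
  R_A = M₀/L = 2/8 = 1/4 kN
  R_B = -M₀/L = -2/8 = -1/4 kN
Superposition: R_A = 81/4 kN, R_B = 79/4 kN

R_A = 81/4 kN, R_B = 79/4 kN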